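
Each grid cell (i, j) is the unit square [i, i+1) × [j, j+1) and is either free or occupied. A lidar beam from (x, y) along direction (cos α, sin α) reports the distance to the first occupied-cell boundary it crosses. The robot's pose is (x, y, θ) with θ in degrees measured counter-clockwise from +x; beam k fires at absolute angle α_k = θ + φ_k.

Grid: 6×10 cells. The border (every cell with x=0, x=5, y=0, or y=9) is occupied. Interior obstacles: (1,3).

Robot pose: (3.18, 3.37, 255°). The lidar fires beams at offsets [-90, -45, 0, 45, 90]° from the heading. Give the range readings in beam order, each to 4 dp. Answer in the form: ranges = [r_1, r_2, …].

beam 1: φ=-90°, α=165°
  direction (-0.9659, 0.2588); cell (3,3); t to first gridline: x 0.1863, y 2.4341 (then +1.0353 / +3.8637)
    (2,3) via x @ 0.1863
    (1,3) via x @ 1.2216  # hit
  → r_1 = 1.2216
beam 2: φ=-45°, α=210°
  direction (-0.8660, -0.5000); cell (3,3); t to first gridline: x 0.2078, y 0.7400 (then +1.1547 / +2.0000)
    (2,3) via x @ 0.2078
    (2,2) via y @ 0.7400
    (1,2) via x @ 1.3625
    (0,2) via x @ 2.5172  # hit
  → r_2 = 2.5172
beam 3: φ=0°, α=255°
  direction (-0.2588, -0.9659); cell (3,3); t to first gridline: x 0.6955, y 0.3831 (then +3.8637 / +1.0353)
    (3,2) via y @ 0.3831
    (2,2) via x @ 0.6955
    (2,1) via y @ 1.4183
    (2,0) via y @ 2.4536  # hit
  → r_3 = 2.4536
beam 4: φ=45°, α=300°
  direction (0.5000, -0.8660); cell (3,3); t to first gridline: x 1.6400, y 0.4272 (then +2.0000 / +1.1547)
    (3,2) via y @ 0.4272
    (3,1) via y @ 1.5819
    (4,1) via x @ 1.6400
    (4,0) via y @ 2.7366  # hit
  → r_4 = 2.7366
beam 5: φ=90°, α=345°
  direction (0.9659, -0.2588); cell (3,3); t to first gridline: x 0.8489, y 1.4296 (then +1.0353 / +3.8637)
    (4,3) via x @ 0.8489
    (4,2) via y @ 1.4296
    (5,2) via x @ 1.8842  # hit
  → r_5 = 1.8842

ranges = [1.2216, 2.5172, 2.4536, 2.7366, 1.8842]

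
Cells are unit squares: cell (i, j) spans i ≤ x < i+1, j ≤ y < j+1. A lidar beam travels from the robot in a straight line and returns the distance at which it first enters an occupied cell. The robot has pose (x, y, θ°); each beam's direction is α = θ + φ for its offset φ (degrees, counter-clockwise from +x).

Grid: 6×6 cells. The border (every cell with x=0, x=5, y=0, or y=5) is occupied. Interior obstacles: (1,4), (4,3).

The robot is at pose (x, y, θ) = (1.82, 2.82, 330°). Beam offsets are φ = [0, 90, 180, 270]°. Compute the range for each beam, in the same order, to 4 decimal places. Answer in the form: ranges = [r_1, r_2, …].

beam 1: φ=0°, α=330°
  direction (0.8660, -0.5000); cell (1,2); t to first gridline: x 0.2078, y 1.6400 (then +1.1547 / +2.0000)
    (2,2) via x @ 0.2078
    (3,2) via x @ 1.3625
    (3,1) via y @ 1.6400
    (4,1) via x @ 2.5172
    (4,0) via y @ 3.6400  # hit
  → r_1 = 3.6400
beam 2: φ=90°, α=60°
  direction (0.5000, 0.8660); cell (1,2); t to first gridline: x 0.3600, y 0.2078 (then +2.0000 / +1.1547)
    (1,3) via y @ 0.2078
    (2,3) via x @ 0.3600
    (2,4) via y @ 1.3625
    (3,4) via x @ 2.3600
    (3,5) via y @ 2.5172  # hit
  → r_2 = 2.5172
beam 3: φ=180°, α=150°
  direction (-0.8660, 0.5000); cell (1,2); t to first gridline: x 0.9469, y 0.3600 (then +1.1547 / +2.0000)
    (1,3) via y @ 0.3600
    (0,3) via x @ 0.9469  # hit
  → r_3 = 0.9469
beam 4: φ=270°, α=240°
  direction (-0.5000, -0.8660); cell (1,2); t to first gridline: x 1.6400, y 0.9469 (then +2.0000 / +1.1547)
    (1,1) via y @ 0.9469
    (0,1) via x @ 1.6400  # hit
  → r_4 = 1.6400

ranges = [3.6400, 2.5172, 0.9469, 1.6400]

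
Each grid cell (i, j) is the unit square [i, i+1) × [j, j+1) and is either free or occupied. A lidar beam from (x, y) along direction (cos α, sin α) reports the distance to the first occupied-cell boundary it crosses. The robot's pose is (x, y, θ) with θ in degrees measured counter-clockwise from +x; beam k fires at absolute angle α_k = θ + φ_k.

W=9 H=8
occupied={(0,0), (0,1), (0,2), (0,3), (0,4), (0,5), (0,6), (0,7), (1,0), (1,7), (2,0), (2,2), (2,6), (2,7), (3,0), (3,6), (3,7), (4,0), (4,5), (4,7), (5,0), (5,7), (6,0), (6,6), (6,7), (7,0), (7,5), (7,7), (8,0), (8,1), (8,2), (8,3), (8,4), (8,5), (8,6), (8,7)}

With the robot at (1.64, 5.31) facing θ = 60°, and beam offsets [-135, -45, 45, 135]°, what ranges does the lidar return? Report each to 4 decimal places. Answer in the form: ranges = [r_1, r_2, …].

ranges = [2.3915, 2.4433, 1.7496, 0.6626]

beam 1: φ=-135°, α=285°
  dir = (cos 285°, sin 285°) = (0.2588, -0.9659); from cell (1,5)
  next x-line at t=1.3909, next y-line at t=0.3209; Δt_x=3.8637, Δt_y=1.0353
    y: enter (1,4) at t=0.3209
    y: enter (1,3) at t=1.3562
    x: enter (2,3) at t=1.3909
    y: enter (2,2) at t=2.3915 ← occupied
  → r_1 = 2.3915
beam 2: φ=-45°, α=15°
  dir = (cos 15°, sin 15°) = (0.9659, 0.2588); from cell (1,5)
  next x-line at t=0.3727, next y-line at t=2.6660; Δt_x=1.0353, Δt_y=3.8637
    x: enter (2,5) at t=0.3727
    x: enter (3,5) at t=1.4080
    x: enter (4,5) at t=2.4433 ← occupied
  → r_2 = 2.4433
beam 3: φ=45°, α=105°
  dir = (cos 105°, sin 105°) = (-0.2588, 0.9659); from cell (1,5)
  next x-line at t=2.4728, next y-line at t=0.7143; Δt_x=3.8637, Δt_y=1.0353
    y: enter (1,6) at t=0.7143
    y: enter (1,7) at t=1.7496 ← occupied
  → r_3 = 1.7496
beam 4: φ=135°, α=195°
  dir = (cos 195°, sin 195°) = (-0.9659, -0.2588); from cell (1,5)
  next x-line at t=0.6626, next y-line at t=1.1977; Δt_x=1.0353, Δt_y=3.8637
    x: enter (0,5) at t=0.6626 ← occupied
  → r_4 = 0.6626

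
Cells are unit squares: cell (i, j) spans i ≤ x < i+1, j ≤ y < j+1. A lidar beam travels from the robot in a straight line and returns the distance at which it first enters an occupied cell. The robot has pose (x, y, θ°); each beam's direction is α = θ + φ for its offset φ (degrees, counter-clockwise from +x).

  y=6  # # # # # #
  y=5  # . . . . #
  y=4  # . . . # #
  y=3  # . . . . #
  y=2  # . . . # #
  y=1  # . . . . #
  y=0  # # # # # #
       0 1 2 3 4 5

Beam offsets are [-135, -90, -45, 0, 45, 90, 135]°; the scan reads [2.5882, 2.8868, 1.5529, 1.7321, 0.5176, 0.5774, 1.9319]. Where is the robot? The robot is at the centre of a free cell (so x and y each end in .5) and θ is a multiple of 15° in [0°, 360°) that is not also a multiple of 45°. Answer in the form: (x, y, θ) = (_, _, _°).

(x, y, θ) = (3.5, 2.5, 300°)

Candidates: 18 free-cell centres × 16 headings = 288 poses. Raycast each; keep the one whose scan matches to 4 dp.
  (1.5, 1.5, 255°): beam 1 = 1.0000 ≠ 2.5882 ✗
  (3.5, 5.5, 195°): beam 1 = 0.5774 ≠ 2.5882 ✗
  (1.5, 4.5, 300°): beam 1 = 0.5176 ≠ 2.5882 ✗
  (3.5, 5.5, 60°): beam 2 = 1.0000 ≠ 2.8868 ✗
  …
  (3.5, 2.5, 300°): r_1=2.5882, r_2=2.8868, r_3=1.5529, r_4=1.7321, r_5=0.5176, r_6=0.5774, r_7=1.9319 — all match ✓
Unique over the lattice → pose = (3.5, 2.5, 300°).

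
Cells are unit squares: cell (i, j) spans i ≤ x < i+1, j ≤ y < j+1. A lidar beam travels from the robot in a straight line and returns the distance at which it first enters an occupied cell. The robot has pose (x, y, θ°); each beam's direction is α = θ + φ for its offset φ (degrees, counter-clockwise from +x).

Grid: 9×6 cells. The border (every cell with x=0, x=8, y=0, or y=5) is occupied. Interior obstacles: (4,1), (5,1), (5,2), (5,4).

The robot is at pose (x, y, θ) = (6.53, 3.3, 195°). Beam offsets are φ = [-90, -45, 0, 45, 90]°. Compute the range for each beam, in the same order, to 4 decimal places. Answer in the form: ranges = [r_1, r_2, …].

beam 1: φ=-90°, α=105°
  cosα=-0.2588 sinα=0.9659 | (6,3) | tMaxX 2.0478 tMaxY 0.7247 | tΔX 3.8637 tΔY 1.0353
    t=0.7247 [y] (6,4)
    t=1.7600 [y] (6,5) — stop
  → r_1 = 1.7600
beam 2: φ=-45°, α=150°
  cosα=-0.8660 sinα=0.5000 | (6,3) | tMaxX 0.6120 tMaxY 1.4000 | tΔX 1.1547 tΔY 2.0000
    t=0.6120 [x] (5,3)
    t=1.4000 [y] (5,4) — stop
  → r_2 = 1.4000
beam 3: φ=0°, α=195°
  cosα=-0.9659 sinα=-0.2588 | (6,3) | tMaxX 0.5487 tMaxY 1.1591 | tΔX 1.0353 tΔY 3.8637
    t=0.5487 [x] (5,3)
    t=1.1591 [y] (5,2) — stop
  → r_3 = 1.1591
beam 4: φ=45°, α=240°
  cosα=-0.5000 sinα=-0.8660 | (6,3) | tMaxX 1.0600 tMaxY 0.3464 | tΔX 2.0000 tΔY 1.1547
    t=0.3464 [y] (6,2)
    t=1.0600 [x] (5,2) — stop
  → r_4 = 1.0600
beam 5: φ=90°, α=285°
  cosα=0.2588 sinα=-0.9659 | (6,3) | tMaxX 1.8159 tMaxY 0.3106 | tΔX 3.8637 tΔY 1.0353
    t=0.3106 [y] (6,2)
    t=1.3459 [y] (6,1)
    t=1.8159 [x] (7,1)
    t=2.3811 [y] (7,0) — stop
  → r_5 = 2.3811

ranges = [1.7600, 1.4000, 1.1591, 1.0600, 2.3811]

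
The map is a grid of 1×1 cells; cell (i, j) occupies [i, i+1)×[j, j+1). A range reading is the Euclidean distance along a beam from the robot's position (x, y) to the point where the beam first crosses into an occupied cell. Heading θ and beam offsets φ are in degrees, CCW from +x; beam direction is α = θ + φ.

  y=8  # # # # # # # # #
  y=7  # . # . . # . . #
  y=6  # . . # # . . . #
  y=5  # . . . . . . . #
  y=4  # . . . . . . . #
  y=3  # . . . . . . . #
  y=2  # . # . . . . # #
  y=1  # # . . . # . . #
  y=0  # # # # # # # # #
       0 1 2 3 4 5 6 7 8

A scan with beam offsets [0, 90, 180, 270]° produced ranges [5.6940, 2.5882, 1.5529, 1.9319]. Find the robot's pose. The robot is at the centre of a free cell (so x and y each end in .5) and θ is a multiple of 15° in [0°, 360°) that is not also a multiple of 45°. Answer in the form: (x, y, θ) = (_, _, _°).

Enumerate (i+0.5, j+0.5, θ) over the 41 free cells and 16 admissible headings. For each, cast all 4 beams and compare to the given ranges.
  (3.5, 5.5, 15°): beam 1 = 4.6587 ≠ 5.6940 ✗
  (7.5, 6.5, 240°): beam 1 = 6.3509 ≠ 5.6940 ✗
  (3.5, 4.5, 210°): beam 1 = 2.8868 ≠ 5.6940 ✗
  (1.5, 3.5, 345°): beam 2 = 3.6235 ≠ 2.5882 ✗
  …
  (6.5, 5.5, 195°): r_1=5.6940, r_2=2.5882, r_3=1.5529, r_4=1.9319 — all match ✓
Only this pose fits every beam.

(x, y, θ) = (6.5, 5.5, 195°)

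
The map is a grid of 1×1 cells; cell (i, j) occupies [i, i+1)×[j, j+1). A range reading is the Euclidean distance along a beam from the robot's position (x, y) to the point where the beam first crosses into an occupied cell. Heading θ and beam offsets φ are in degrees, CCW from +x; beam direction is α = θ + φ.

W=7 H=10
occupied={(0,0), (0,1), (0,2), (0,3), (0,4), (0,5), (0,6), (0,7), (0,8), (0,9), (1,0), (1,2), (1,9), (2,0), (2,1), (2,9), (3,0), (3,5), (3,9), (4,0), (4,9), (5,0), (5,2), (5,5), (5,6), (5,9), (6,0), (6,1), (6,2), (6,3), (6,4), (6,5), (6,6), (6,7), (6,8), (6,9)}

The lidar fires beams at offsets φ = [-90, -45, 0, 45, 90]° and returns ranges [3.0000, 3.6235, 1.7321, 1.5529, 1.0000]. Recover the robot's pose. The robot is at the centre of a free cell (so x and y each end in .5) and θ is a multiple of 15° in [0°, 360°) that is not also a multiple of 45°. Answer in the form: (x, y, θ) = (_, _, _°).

Enumerate (i+0.5, j+0.5, θ) over the 34 free cells and 16 admissible headings. For each, cast all 5 beams and compare to the given ranges.
  (4.5, 7.5, 120°): beam 1 = 1.7321 ≠ 3.0000 ✗
  (5.5, 4.5, 300°): beam 1 = 4.0415 ≠ 3.0000 ✗
  (2.5, 2.5, 330°): beam 1 = 0.5774 ≠ 3.0000 ✗
  (1.5, 8.5, 15°): beam 1 = 7.7646 ≠ 3.0000 ✗
  …
  (4.5, 4.5, 300°): r_1=3.0000, r_2=3.6235, r_3=1.7321, r_4=1.5529, r_5=1.0000 — all match ✓
Only this pose fits every beam.

(x, y, θ) = (4.5, 4.5, 300°)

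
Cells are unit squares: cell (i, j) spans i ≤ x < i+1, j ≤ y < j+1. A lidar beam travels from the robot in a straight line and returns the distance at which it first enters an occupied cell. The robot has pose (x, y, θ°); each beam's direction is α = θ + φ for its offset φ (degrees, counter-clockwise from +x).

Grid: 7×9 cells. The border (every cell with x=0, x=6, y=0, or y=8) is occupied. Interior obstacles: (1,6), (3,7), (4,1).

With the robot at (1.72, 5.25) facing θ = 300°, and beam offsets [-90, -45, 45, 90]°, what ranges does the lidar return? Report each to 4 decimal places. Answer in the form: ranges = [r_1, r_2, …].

beam 1: φ=-90°, α=210°
  cosα=-0.8660 sinα=-0.5000 | (1,5) | tMaxX 0.8314 tMaxY 0.5000 | tΔX 1.1547 tΔY 2.0000
    t=0.5000 [y] (1,4)
    t=0.8314 [x] (0,4) — stop
  → r_1 = 0.8314
beam 2: φ=-45°, α=255°
  cosα=-0.2588 sinα=-0.9659 | (1,5) | tMaxX 2.7819 tMaxY 0.2588 | tΔX 3.8637 tΔY 1.0353
    t=0.2588 [y] (1,4)
    t=1.2941 [y] (1,3)
    t=2.3294 [y] (1,2)
    t=2.7819 [x] (0,2) — stop
  → r_2 = 2.7819
beam 3: φ=45°, α=345°
  cosα=0.9659 sinα=-0.2588 | (1,5) | tMaxX 0.2899 tMaxY 0.9659 | tΔX 1.0353 tΔY 3.8637
    t=0.2899 [x] (2,5)
    t=0.9659 [y] (2,4)
    t=1.3252 [x] (3,4)
    t=2.3604 [x] (4,4)
    t=3.3957 [x] (5,4)
    t=4.4310 [x] (6,4) — stop
  → r_3 = 4.4310
beam 4: φ=90°, α=30°
  cosα=0.8660 sinα=0.5000 | (1,5) | tMaxX 0.3233 tMaxY 1.5000 | tΔX 1.1547 tΔY 2.0000
    t=0.3233 [x] (2,5)
    t=1.4780 [x] (3,5)
    t=1.5000 [y] (3,6)
    t=2.6327 [x] (4,6)
    t=3.5000 [y] (4,7)
    t=3.7874 [x] (5,7)
    t=4.9421 [x] (6,7) — stop
  → r_4 = 4.9421

ranges = [0.8314, 2.7819, 4.4310, 4.9421]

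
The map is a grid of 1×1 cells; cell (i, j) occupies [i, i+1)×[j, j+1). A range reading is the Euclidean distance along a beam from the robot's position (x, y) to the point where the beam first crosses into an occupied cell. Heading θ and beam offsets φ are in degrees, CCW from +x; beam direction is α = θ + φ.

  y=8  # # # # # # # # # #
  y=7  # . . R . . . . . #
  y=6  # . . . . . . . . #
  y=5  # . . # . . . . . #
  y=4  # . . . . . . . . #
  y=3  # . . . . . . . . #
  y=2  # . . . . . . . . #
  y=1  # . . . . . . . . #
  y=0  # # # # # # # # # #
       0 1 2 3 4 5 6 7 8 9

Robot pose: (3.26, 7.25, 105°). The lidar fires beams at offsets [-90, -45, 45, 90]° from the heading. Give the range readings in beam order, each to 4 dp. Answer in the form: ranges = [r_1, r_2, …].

ranges = [2.8978, 0.8660, 1.5000, 2.3397]

beam 1: φ=-90°, α=15°
  cosα=0.9659 sinα=0.2588 | (3,7) | tMaxX 0.7661 tMaxY 2.8978 | tΔX 1.0353 tΔY 3.8637
    t=0.7661 [x] (4,7)
    t=1.8014 [x] (5,7)
    t=2.8367 [x] (6,7)
    t=2.8978 [y] (6,8) — stop
  → r_1 = 2.8978
beam 2: φ=-45°, α=60°
  cosα=0.5000 sinα=0.8660 | (3,7) | tMaxX 1.4800 tMaxY 0.8660 | tΔX 2.0000 tΔY 1.1547
    t=0.8660 [y] (3,8) — stop
  → r_2 = 0.8660
beam 3: φ=45°, α=150°
  cosα=-0.8660 sinα=0.5000 | (3,7) | tMaxX 0.3002 tMaxY 1.5000 | tΔX 1.1547 tΔY 2.0000
    t=0.3002 [x] (2,7)
    t=1.4549 [x] (1,7)
    t=1.5000 [y] (1,8) — stop
  → r_3 = 1.5000
beam 4: φ=90°, α=195°
  cosα=-0.9659 sinα=-0.2588 | (3,7) | tMaxX 0.2692 tMaxY 0.9659 | tΔX 1.0353 tΔY 3.8637
    t=0.2692 [x] (2,7)
    t=0.9659 [y] (2,6)
    t=1.3044 [x] (1,6)
    t=2.3397 [x] (0,6) — stop
  → r_4 = 2.3397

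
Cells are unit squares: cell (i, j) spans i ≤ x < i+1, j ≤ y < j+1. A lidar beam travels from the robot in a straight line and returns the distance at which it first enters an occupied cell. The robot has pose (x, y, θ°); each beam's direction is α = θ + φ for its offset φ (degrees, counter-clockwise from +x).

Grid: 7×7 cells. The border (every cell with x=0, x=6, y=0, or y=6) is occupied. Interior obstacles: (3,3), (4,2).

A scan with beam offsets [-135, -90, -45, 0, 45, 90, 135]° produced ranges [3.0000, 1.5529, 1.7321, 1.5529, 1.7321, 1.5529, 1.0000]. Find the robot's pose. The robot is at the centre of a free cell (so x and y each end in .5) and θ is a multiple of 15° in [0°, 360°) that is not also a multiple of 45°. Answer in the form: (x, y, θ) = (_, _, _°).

Candidates: 23 free-cell centres × 16 headings = 368 poses. Raycast each; keep the one whose scan matches to 4 dp.
  (3.5, 2.5, 330°): beam 1 = 2.5882 ≠ 3.0000 ✗
  (3.5, 4.5, 105°): beam 1 = 2.8868 ≠ 3.0000 ✗
  (1.5, 1.5, 255°): beam 1 = 1.0000 ≠ 3.0000 ✗
  (5.5, 5.5, 240°): beam 1 = 0.5176 ≠ 3.0000 ✗
  …
  (2.5, 2.5, 255°): r_1=3.0000, r_2=1.5529, r_3=1.7321, r_4=1.5529, r_5=1.7321, r_6=1.5529, r_7=1.0000 — all match ✓
Unique over the lattice → pose = (2.5, 2.5, 255°).

(x, y, θ) = (2.5, 2.5, 255°)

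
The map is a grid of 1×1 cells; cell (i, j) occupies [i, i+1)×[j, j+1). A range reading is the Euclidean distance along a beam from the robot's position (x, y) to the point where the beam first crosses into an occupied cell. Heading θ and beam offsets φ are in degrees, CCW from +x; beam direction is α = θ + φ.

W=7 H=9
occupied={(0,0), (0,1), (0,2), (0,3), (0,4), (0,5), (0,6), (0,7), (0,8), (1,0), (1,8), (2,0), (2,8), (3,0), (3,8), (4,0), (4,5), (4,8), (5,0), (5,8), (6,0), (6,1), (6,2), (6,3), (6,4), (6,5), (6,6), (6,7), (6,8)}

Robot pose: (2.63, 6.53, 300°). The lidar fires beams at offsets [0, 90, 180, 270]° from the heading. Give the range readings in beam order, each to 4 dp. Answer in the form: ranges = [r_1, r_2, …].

ranges = [6.3855, 2.9400, 1.6974, 1.8822]

beam 1: φ=0°, α=300°
  cosα=0.5000 sinα=-0.8660 | (2,6) | tMaxX 0.7400 tMaxY 0.6120 | tΔX 2.0000 tΔY 1.1547
    t=0.6120 [y] (2,5)
    t=0.7400 [x] (3,5)
    t=1.7667 [y] (3,4)
    t=2.7400 [x] (4,4)
    t=2.9214 [y] (4,3)
    t=4.0761 [y] (4,2)
    t=4.7400 [x] (5,2)
    t=5.2308 [y] (5,1)
    t=6.3855 [y] (5,0) — stop
  → r_1 = 6.3855
beam 2: φ=90°, α=30°
  cosα=0.8660 sinα=0.5000 | (2,6) | tMaxX 0.4272 tMaxY 0.9400 | tΔX 1.1547 tΔY 2.0000
    t=0.4272 [x] (3,6)
    t=0.9400 [y] (3,7)
    t=1.5819 [x] (4,7)
    t=2.7366 [x] (5,7)
    t=2.9400 [y] (5,8) — stop
  → r_2 = 2.9400
beam 3: φ=180°, α=120°
  cosα=-0.5000 sinα=0.8660 | (2,6) | tMaxX 1.2600 tMaxY 0.5427 | tΔX 2.0000 tΔY 1.1547
    t=0.5427 [y] (2,7)
    t=1.2600 [x] (1,7)
    t=1.6974 [y] (1,8) — stop
  → r_3 = 1.6974
beam 4: φ=270°, α=210°
  cosα=-0.8660 sinα=-0.5000 | (2,6) | tMaxX 0.7275 tMaxY 1.0600 | tΔX 1.1547 tΔY 2.0000
    t=0.7275 [x] (1,6)
    t=1.0600 [y] (1,5)
    t=1.8822 [x] (0,5) — stop
  → r_4 = 1.8822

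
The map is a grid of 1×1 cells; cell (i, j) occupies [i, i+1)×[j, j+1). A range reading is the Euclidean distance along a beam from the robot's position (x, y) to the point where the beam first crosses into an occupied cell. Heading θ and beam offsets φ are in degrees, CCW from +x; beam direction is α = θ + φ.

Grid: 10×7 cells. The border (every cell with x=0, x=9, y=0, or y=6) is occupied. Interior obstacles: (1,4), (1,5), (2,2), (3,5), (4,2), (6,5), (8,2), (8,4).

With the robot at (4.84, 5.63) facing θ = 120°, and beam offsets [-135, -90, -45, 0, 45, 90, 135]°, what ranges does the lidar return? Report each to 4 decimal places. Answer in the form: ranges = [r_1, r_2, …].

beam 1: φ=-135°, α=345°
  d=(0.9659,-0.2588)  start (4,5)  tX=0.1656 tY=2.4341  stride 1/|dx|=1.0353 1/|dy|=3.8637
    cross x-line → (5,5), t=0.1656
    cross x-line → (6,5), t=1.2009 (wall)
  → r_1 = 1.2009
beam 2: φ=-90°, α=30°
  d=(0.8660,0.5000)  start (4,5)  tX=0.1848 tY=0.7400  stride 1/|dx|=1.1547 1/|dy|=2.0000
    cross x-line → (5,5), t=0.1848
    cross y-line → (5,6), t=0.7400 (wall)
  → r_2 = 0.7400
beam 3: φ=-45°, α=75°
  d=(0.2588,0.9659)  start (4,5)  tX=0.6182 tY=0.3831  stride 1/|dx|=3.8637 1/|dy|=1.0353
    cross y-line → (4,6), t=0.3831 (wall)
  → r_3 = 0.3831
beam 4: φ=0°, α=120°
  d=(-0.5000,0.8660)  start (4,5)  tX=1.6800 tY=0.4272  stride 1/|dx|=2.0000 1/|dy|=1.1547
    cross y-line → (4,6), t=0.4272 (wall)
  → r_4 = 0.4272
beam 5: φ=45°, α=165°
  d=(-0.9659,0.2588)  start (4,5)  tX=0.8696 tY=1.4296  stride 1/|dx|=1.0353 1/|dy|=3.8637
    cross x-line → (3,5), t=0.8696 (wall)
  → r_5 = 0.8696
beam 6: φ=90°, α=210°
  d=(-0.8660,-0.5000)  start (4,5)  tX=0.9699 tY=1.2600  stride 1/|dx|=1.1547 1/|dy|=2.0000
    cross x-line → (3,5), t=0.9699 (wall)
  → r_6 = 0.9699
beam 7: φ=135°, α=255°
  d=(-0.2588,-0.9659)  start (4,5)  tX=3.2455 tY=0.6522  stride 1/|dx|=3.8637 1/|dy|=1.0353
    cross y-line → (4,4), t=0.6522
    cross y-line → (4,3), t=1.6875
    cross y-line → (4,2), t=2.7228 (wall)
  → r_7 = 2.7228

ranges = [1.2009, 0.7400, 0.3831, 0.4272, 0.8696, 0.9699, 2.7228]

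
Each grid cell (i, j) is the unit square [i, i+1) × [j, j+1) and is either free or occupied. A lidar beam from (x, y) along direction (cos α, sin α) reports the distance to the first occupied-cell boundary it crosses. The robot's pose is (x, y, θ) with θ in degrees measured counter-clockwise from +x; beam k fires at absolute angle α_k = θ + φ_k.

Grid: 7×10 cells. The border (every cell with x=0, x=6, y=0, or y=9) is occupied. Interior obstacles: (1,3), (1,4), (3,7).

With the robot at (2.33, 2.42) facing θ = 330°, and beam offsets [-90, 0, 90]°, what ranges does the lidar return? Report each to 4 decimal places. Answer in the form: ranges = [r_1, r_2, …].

beam 1: φ=-90°, α=240°
  direction (-0.5000, -0.8660); cell (2,2); t to first gridline: x 0.6600, y 0.4850 (then +2.0000 / +1.1547)
    (2,1) via y @ 0.4850
    (1,1) via x @ 0.6600
    (1,0) via y @ 1.6397  # hit
  → r_1 = 1.6397
beam 2: φ=0°, α=330°
  direction (0.8660, -0.5000); cell (2,2); t to first gridline: x 0.7736, y 0.8400 (then +1.1547 / +2.0000)
    (3,2) via x @ 0.7736
    (3,1) via y @ 0.8400
    (4,1) via x @ 1.9283
    (4,0) via y @ 2.8400  # hit
  → r_2 = 2.8400
beam 3: φ=90°, α=60°
  direction (0.5000, 0.8660); cell (2,2); t to first gridline: x 1.3400, y 0.6697 (then +2.0000 / +1.1547)
    (2,3) via y @ 0.6697
    (3,3) via x @ 1.3400
    (3,4) via y @ 1.8244
    (3,5) via y @ 2.9791
    (4,5) via x @ 3.3400
    (4,6) via y @ 4.1338
    (4,7) via y @ 5.2885
    (5,7) via x @ 5.3400
    (5,8) via y @ 6.4432
    (6,8) via x @ 7.3400  # hit
  → r_3 = 7.3400

ranges = [1.6397, 2.8400, 7.3400]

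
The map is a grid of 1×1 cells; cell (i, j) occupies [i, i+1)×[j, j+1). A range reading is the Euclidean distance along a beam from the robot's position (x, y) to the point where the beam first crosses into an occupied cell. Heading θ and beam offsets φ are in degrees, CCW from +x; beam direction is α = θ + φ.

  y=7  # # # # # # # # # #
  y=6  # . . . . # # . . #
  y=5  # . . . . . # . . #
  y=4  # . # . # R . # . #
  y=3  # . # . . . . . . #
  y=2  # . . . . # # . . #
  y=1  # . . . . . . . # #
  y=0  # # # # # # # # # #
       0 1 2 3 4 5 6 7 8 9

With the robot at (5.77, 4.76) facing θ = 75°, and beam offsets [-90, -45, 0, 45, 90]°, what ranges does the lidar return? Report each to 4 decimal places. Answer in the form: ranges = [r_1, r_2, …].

beam 1: φ=-90°, α=345°
  d=(0.9659,-0.2588)  start (5,4)  tX=0.2381 tY=2.9364  stride 1/|dx|=1.0353 1/|dy|=3.8637
    cross x-line → (6,4), t=0.2381
    cross x-line → (7,4), t=1.2734 (wall)
  → r_1 = 1.2734
beam 2: φ=-45°, α=30°
  d=(0.8660,0.5000)  start (5,4)  tX=0.2656 tY=0.4800  stride 1/|dx|=1.1547 1/|dy|=2.0000
    cross x-line → (6,4), t=0.2656
    cross y-line → (6,5), t=0.4800 (wall)
  → r_2 = 0.4800
beam 3: φ=0°, α=75°
  d=(0.2588,0.9659)  start (5,4)  tX=0.8887 tY=0.2485  stride 1/|dx|=3.8637 1/|dy|=1.0353
    cross y-line → (5,5), t=0.2485
    cross x-line → (6,5), t=0.8887 (wall)
  → r_3 = 0.8887
beam 4: φ=45°, α=120°
  d=(-0.5000,0.8660)  start (5,4)  tX=1.5400 tY=0.2771  stride 1/|dx|=2.0000 1/|dy|=1.1547
    cross y-line → (5,5), t=0.2771
    cross y-line → (5,6), t=1.4318 (wall)
  → r_4 = 1.4318
beam 5: φ=90°, α=165°
  d=(-0.9659,0.2588)  start (5,4)  tX=0.7972 tY=0.9273  stride 1/|dx|=1.0353 1/|dy|=3.8637
    cross x-line → (4,4), t=0.7972 (wall)
  → r_5 = 0.7972

ranges = [1.2734, 0.4800, 0.8887, 1.4318, 0.7972]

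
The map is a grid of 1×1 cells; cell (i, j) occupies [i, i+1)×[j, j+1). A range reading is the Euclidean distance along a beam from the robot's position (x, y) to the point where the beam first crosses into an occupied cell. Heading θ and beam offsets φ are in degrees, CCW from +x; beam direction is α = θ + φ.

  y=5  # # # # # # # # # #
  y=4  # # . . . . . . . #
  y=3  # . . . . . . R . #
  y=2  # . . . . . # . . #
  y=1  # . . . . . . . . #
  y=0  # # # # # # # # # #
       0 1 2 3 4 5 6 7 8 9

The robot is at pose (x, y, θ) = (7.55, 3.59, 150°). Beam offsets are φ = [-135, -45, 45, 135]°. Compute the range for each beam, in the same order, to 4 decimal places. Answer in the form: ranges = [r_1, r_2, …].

beam 1: φ=-135°, α=15°
  cosα=0.9659 sinα=0.2588 | (7,3) | tMaxX 0.4659 tMaxY 1.5841 | tΔX 1.0353 tΔY 3.8637
    t=0.4659 [x] (8,3)
    t=1.5012 [x] (9,3) — stop
  → r_1 = 1.5012
beam 2: φ=-45°, α=105°
  cosα=-0.2588 sinα=0.9659 | (7,3) | tMaxX 2.1250 tMaxY 0.4245 | tΔX 3.8637 tΔY 1.0353
    t=0.4245 [y] (7,4)
    t=1.4597 [y] (7,5) — stop
  → r_2 = 1.4597
beam 3: φ=45°, α=195°
  cosα=-0.9659 sinα=-0.2588 | (7,3) | tMaxX 0.5694 tMaxY 2.2796 | tΔX 1.0353 tΔY 3.8637
    t=0.5694 [x] (6,3)
    t=1.6047 [x] (5,3)
    t=2.2796 [y] (5,2)
    t=2.6400 [x] (4,2)
    t=3.6752 [x] (3,2)
    t=4.7105 [x] (2,2)
    t=5.7458 [x] (1,2)
    t=6.1433 [y] (1,1)
    t=6.7811 [x] (0,1) — stop
  → r_3 = 6.7811
beam 4: φ=135°, α=285°
  cosα=0.2588 sinα=-0.9659 | (7,3) | tMaxX 1.7387 tMaxY 0.6108 | tΔX 3.8637 tΔY 1.0353
    t=0.6108 [y] (7,2)
    t=1.6461 [y] (7,1)
    t=1.7387 [x] (8,1)
    t=2.6814 [y] (8,0) — stop
  → r_4 = 2.6814

ranges = [1.5012, 1.4597, 6.7811, 2.6814]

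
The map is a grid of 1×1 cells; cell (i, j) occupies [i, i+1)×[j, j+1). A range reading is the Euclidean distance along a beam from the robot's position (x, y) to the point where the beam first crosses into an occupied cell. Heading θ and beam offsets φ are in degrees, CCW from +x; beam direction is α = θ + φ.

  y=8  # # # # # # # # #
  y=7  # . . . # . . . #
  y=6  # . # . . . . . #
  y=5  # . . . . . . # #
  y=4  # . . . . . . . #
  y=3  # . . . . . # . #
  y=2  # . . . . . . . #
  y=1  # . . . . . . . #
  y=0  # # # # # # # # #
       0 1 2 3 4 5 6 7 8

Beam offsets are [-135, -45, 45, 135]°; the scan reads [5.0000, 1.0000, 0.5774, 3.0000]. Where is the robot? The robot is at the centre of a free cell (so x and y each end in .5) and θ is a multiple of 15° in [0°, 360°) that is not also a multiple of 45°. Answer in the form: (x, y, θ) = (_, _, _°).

(x, y, θ) = (3.5, 1.5, 255°)

Candidates: 45 free-cell centres × 16 headings = 720 poses. Raycast each; keep the one whose scan matches to 4 dp.
  (7.5, 3.5, 210°): beam 1 = 1.5529 ≠ 5.0000 ✗
  (6.5, 5.5, 240°): beam 1 = 2.5882 ≠ 5.0000 ✗
  (5.5, 7.5, 195°): beam 1 = 0.5774 ≠ 5.0000 ✗
  (5.5, 3.5, 75°): beam 1 = 2.8868 ≠ 5.0000 ✗
  …
  (3.5, 1.5, 255°): r_1=5.0000, r_2=1.0000, r_3=0.5774, r_4=3.0000 — all match ✓
Unique over the lattice → pose = (3.5, 1.5, 255°).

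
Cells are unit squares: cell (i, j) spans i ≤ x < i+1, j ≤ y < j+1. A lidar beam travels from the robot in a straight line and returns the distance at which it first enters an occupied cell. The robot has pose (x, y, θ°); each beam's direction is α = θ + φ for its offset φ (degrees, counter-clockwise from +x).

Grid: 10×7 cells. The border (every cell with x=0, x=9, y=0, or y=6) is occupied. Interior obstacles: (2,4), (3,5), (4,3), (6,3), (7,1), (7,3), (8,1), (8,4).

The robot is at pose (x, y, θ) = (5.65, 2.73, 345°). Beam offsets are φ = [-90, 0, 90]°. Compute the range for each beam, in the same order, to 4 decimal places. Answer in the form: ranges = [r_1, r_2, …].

beam 1: φ=-90°, α=255°
  direction (-0.2588, -0.9659); cell (5,2); t to first gridline: x 2.5114, y 0.7558 (then +3.8637 / +1.0353)
    (5,1) via y @ 0.7558
    (5,0) via y @ 1.7910  # hit
  → r_1 = 1.7910
beam 2: φ=0°, α=345°
  direction (0.9659, -0.2588); cell (5,2); t to first gridline: x 0.3623, y 2.8205 (then +1.0353 / +3.8637)
    (6,2) via x @ 0.3623
    (7,2) via x @ 1.3976
    (8,2) via x @ 2.4329
    (8,1) via y @ 2.8205  # hit
  → r_2 = 2.8205
beam 3: φ=90°, α=75°
  direction (0.2588, 0.9659); cell (5,2); t to first gridline: x 1.3523, y 0.2795 (then +3.8637 / +1.0353)
    (5,3) via y @ 0.2795
    (5,4) via y @ 1.3148
    (6,4) via x @ 1.3523
    (6,5) via y @ 2.3501
    (6,6) via y @ 3.3854  # hit
  → r_3 = 3.3854

ranges = [1.7910, 2.8205, 3.3854]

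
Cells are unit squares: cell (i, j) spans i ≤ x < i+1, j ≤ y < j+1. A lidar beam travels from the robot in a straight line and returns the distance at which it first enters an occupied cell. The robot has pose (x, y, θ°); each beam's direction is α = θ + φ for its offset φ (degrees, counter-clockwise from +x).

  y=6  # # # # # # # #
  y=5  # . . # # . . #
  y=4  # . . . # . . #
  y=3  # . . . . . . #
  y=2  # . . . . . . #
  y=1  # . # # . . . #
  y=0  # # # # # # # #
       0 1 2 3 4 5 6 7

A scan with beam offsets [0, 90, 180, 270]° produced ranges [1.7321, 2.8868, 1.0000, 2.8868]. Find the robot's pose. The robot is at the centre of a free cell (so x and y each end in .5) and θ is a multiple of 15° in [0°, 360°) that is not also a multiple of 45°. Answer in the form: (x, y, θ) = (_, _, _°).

Candidates: 25 free-cell centres × 16 headings = 400 poses. Raycast each; keep the one whose scan matches to 4 dp.
  (5.5, 5.5, 300°): beam 1 = 3.0000 ≠ 1.7321 ✗
  (4.5, 1.5, 165°): beam 1 = 0.5176 ≠ 1.7321 ✗
  (5.5, 2.5, 330°): beam 2 = 3.0000 ≠ 2.8868 ✗
  (5.5, 2.5, 300°): beam 2 = 1.7321 ≠ 2.8868 ✗
  …
  (5.5, 3.5, 330°): r_1=1.7321, r_2=2.8868, r_3=1.0000, r_4=2.8868 — all match ✓
Unique over the lattice → pose = (5.5, 3.5, 330°).

(x, y, θ) = (5.5, 3.5, 330°)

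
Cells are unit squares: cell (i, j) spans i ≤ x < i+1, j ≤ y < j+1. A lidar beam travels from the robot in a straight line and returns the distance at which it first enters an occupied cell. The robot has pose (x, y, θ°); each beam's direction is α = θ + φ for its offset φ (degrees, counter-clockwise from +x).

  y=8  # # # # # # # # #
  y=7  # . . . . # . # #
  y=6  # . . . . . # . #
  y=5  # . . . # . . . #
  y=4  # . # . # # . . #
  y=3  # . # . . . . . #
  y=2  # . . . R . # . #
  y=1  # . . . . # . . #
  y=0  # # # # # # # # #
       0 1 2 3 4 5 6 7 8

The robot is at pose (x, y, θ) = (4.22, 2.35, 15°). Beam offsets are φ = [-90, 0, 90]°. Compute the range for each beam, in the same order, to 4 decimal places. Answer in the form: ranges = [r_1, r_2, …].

ranges = [1.3976, 1.8428, 5.8493]

beam 1: φ=-90°, α=285°
  d=(0.2588,-0.9659)  start (4,2)  tX=3.0137 tY=0.3623  stride 1/|dx|=3.8637 1/|dy|=1.0353
    cross y-line → (4,1), t=0.3623
    cross y-line → (4,0), t=1.3976 (wall)
  → r_1 = 1.3976
beam 2: φ=0°, α=15°
  d=(0.9659,0.2588)  start (4,2)  tX=0.8075 tY=2.5114  stride 1/|dx|=1.0353 1/|dy|=3.8637
    cross x-line → (5,2), t=0.8075
    cross x-line → (6,2), t=1.8428 (wall)
  → r_2 = 1.8428
beam 3: φ=90°, α=105°
  d=(-0.2588,0.9659)  start (4,2)  tX=0.8500 tY=0.6729  stride 1/|dx|=3.8637 1/|dy|=1.0353
    cross y-line → (4,3), t=0.6729
    cross x-line → (3,3), t=0.8500
    cross y-line → (3,4), t=1.7082
    cross y-line → (3,5), t=2.7435
    cross y-line → (3,6), t=3.7788
    cross x-line → (2,6), t=4.7137
    cross y-line → (2,7), t=4.8140
    cross y-line → (2,8), t=5.8493 (wall)
  → r_3 = 5.8493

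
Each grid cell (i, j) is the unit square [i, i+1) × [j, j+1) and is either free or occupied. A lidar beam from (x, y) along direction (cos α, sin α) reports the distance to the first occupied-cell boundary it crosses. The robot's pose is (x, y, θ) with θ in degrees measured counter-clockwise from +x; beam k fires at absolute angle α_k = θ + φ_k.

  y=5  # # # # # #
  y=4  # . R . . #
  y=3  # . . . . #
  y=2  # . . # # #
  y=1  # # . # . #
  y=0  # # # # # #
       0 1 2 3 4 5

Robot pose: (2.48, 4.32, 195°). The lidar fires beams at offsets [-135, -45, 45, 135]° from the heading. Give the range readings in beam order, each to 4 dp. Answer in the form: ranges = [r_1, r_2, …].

beam 1: φ=-135°, α=60°
  cosα=0.5000 sinα=0.8660 | (2,4) | tMaxX 1.0400 tMaxY 0.7852 | tΔX 2.0000 tΔY 1.1547
    t=0.7852 [y] (2,5) — stop
  → r_1 = 0.7852
beam 2: φ=-45°, α=150°
  cosα=-0.8660 sinα=0.5000 | (2,4) | tMaxX 0.5543 tMaxY 1.3600 | tΔX 1.1547 tΔY 2.0000
    t=0.5543 [x] (1,4)
    t=1.3600 [y] (1,5) — stop
  → r_2 = 1.3600
beam 3: φ=45°, α=240°
  cosα=-0.5000 sinα=-0.8660 | (2,4) | tMaxX 0.9600 tMaxY 0.3695 | tΔX 2.0000 tΔY 1.1547
    t=0.3695 [y] (2,3)
    t=0.9600 [x] (1,3)
    t=1.5242 [y] (1,2)
    t=2.6789 [y] (1,1) — stop
  → r_3 = 2.6789
beam 4: φ=135°, α=330°
  cosα=0.8660 sinα=-0.5000 | (2,4) | tMaxX 0.6004 tMaxY 0.6400 | tΔX 1.1547 tΔY 2.0000
    t=0.6004 [x] (3,4)
    t=0.6400 [y] (3,3)
    t=1.7551 [x] (4,3)
    t=2.6400 [y] (4,2) — stop
  → r_4 = 2.6400

ranges = [0.7852, 1.3600, 2.6789, 2.6400]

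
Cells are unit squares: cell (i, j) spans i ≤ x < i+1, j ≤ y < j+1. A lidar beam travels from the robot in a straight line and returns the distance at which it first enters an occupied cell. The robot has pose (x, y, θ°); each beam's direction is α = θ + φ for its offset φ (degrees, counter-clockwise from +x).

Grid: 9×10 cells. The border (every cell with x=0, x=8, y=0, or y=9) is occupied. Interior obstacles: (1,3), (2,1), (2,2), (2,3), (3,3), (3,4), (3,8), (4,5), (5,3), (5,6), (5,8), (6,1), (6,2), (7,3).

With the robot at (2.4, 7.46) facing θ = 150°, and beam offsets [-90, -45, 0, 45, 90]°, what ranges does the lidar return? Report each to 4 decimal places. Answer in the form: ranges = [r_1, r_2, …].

ranges = [1.2000, 1.5943, 1.6166, 1.4494, 2.8000]

beam 1: φ=-90°, α=60°
  cosα=0.5000 sinα=0.8660 | (2,7) | tMaxX 1.2000 tMaxY 0.6235 | tΔX 2.0000 tΔY 1.1547
    t=0.6235 [y] (2,8)
    t=1.2000 [x] (3,8) — stop
  → r_1 = 1.2000
beam 2: φ=-45°, α=105°
  cosα=-0.2588 sinα=0.9659 | (2,7) | tMaxX 1.5455 tMaxY 0.5590 | tΔX 3.8637 tΔY 1.0353
    t=0.5590 [y] (2,8)
    t=1.5455 [x] (1,8)
    t=1.5943 [y] (1,9) — stop
  → r_2 = 1.5943
beam 3: φ=0°, α=150°
  cosα=-0.8660 sinα=0.5000 | (2,7) | tMaxX 0.4619 tMaxY 1.0800 | tΔX 1.1547 tΔY 2.0000
    t=0.4619 [x] (1,7)
    t=1.0800 [y] (1,8)
    t=1.6166 [x] (0,8) — stop
  → r_3 = 1.6166
beam 4: φ=45°, α=195°
  cosα=-0.9659 sinα=-0.2588 | (2,7) | tMaxX 0.4141 tMaxY 1.7773 | tΔX 1.0353 tΔY 3.8637
    t=0.4141 [x] (1,7)
    t=1.4494 [x] (0,7) — stop
  → r_4 = 1.4494
beam 5: φ=90°, α=240°
  cosα=-0.5000 sinα=-0.8660 | (2,7) | tMaxX 0.8000 tMaxY 0.5312 | tΔX 2.0000 tΔY 1.1547
    t=0.5312 [y] (2,6)
    t=0.8000 [x] (1,6)
    t=1.6859 [y] (1,5)
    t=2.8000 [x] (0,5) — stop
  → r_5 = 2.8000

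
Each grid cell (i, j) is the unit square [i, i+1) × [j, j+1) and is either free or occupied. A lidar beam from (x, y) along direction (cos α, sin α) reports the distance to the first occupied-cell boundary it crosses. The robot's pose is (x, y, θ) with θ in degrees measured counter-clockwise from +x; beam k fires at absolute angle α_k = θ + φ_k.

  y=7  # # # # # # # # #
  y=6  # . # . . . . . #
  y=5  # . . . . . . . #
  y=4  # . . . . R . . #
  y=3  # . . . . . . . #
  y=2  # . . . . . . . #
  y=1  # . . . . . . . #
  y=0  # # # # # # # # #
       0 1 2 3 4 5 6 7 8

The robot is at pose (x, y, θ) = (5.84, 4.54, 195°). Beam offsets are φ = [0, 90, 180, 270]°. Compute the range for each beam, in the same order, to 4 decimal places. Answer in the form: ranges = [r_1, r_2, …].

beam 1: φ=0°, α=195°
  cosα=-0.9659 sinα=-0.2588 | (5,4) | tMaxX 0.8696 tMaxY 2.0864 | tΔX 1.0353 tΔY 3.8637
    t=0.8696 [x] (4,4)
    t=1.9049 [x] (3,4)
    t=2.0864 [y] (3,3)
    t=2.9402 [x] (2,3)
    t=3.9755 [x] (1,3)
    t=5.0107 [x] (0,3) — stop
  → r_1 = 5.0107
beam 2: φ=90°, α=285°
  cosα=0.2588 sinα=-0.9659 | (5,4) | tMaxX 0.6182 tMaxY 0.5590 | tΔX 3.8637 tΔY 1.0353
    t=0.5590 [y] (5,3)
    t=0.6182 [x] (6,3)
    t=1.5943 [y] (6,2)
    t=2.6296 [y] (6,1)
    t=3.6649 [y] (6,0) — stop
  → r_2 = 3.6649
beam 3: φ=180°, α=15°
  cosα=0.9659 sinα=0.2588 | (5,4) | tMaxX 0.1656 tMaxY 1.7773 | tΔX 1.0353 tΔY 3.8637
    t=0.1656 [x] (6,4)
    t=1.2009 [x] (7,4)
    t=1.7773 [y] (7,5)
    t=2.2362 [x] (8,5) — stop
  → r_3 = 2.2362
beam 4: φ=270°, α=105°
  cosα=-0.2588 sinα=0.9659 | (5,4) | tMaxX 3.2455 tMaxY 0.4762 | tΔX 3.8637 tΔY 1.0353
    t=0.4762 [y] (5,5)
    t=1.5115 [y] (5,6)
    t=2.5468 [y] (5,7) — stop
  → r_4 = 2.5468

ranges = [5.0107, 3.6649, 2.2362, 2.5468]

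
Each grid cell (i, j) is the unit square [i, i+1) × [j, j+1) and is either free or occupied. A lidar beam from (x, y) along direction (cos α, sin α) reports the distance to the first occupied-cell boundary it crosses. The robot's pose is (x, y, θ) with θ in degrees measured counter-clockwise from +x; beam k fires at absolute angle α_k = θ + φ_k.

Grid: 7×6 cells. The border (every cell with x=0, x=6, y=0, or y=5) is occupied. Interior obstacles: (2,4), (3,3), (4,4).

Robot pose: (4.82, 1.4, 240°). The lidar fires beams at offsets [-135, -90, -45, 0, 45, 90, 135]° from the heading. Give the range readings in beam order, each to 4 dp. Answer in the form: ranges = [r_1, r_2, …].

beam 1: φ=-135°, α=105°
  d=(-0.2588,0.9659)  start (4,1)  tX=3.1682 tY=0.6212  stride 1/|dx|=3.8637 1/|dy|=1.0353
    cross y-line → (4,2), t=0.6212
    cross y-line → (4,3), t=1.6564
    cross y-line → (4,4), t=2.6917 (wall)
  → r_1 = 2.6917
beam 2: φ=-90°, α=150°
  d=(-0.8660,0.5000)  start (4,1)  tX=0.9469 tY=1.2000  stride 1/|dx|=1.1547 1/|dy|=2.0000
    cross x-line → (3,1), t=0.9469
    cross y-line → (3,2), t=1.2000
    cross x-line → (2,2), t=2.1016
    cross y-line → (2,3), t=3.2000
    cross x-line → (1,3), t=3.2563
    cross x-line → (0,3), t=4.4110 (wall)
  → r_2 = 4.4110
beam 3: φ=-45°, α=195°
  d=(-0.9659,-0.2588)  start (4,1)  tX=0.8489 tY=1.5455  stride 1/|dx|=1.0353 1/|dy|=3.8637
    cross x-line → (3,1), t=0.8489
    cross y-line → (3,0), t=1.5455 (wall)
  → r_3 = 1.5455
beam 4: φ=0°, α=240°
  d=(-0.5000,-0.8660)  start (4,1)  tX=1.6400 tY=0.4619  stride 1/|dx|=2.0000 1/|dy|=1.1547
    cross y-line → (4,0), t=0.4619 (wall)
  → r_4 = 0.4619
beam 5: φ=45°, α=285°
  d=(0.2588,-0.9659)  start (4,1)  tX=0.6955 tY=0.4141  stride 1/|dx|=3.8637 1/|dy|=1.0353
    cross y-line → (4,0), t=0.4141 (wall)
  → r_5 = 0.4141
beam 6: φ=90°, α=330°
  d=(0.8660,-0.5000)  start (4,1)  tX=0.2078 tY=0.8000  stride 1/|dx|=1.1547 1/|dy|=2.0000
    cross x-line → (5,1), t=0.2078
    cross y-line → (5,0), t=0.8000 (wall)
  → r_6 = 0.8000
beam 7: φ=135°, α=15°
  d=(0.9659,0.2588)  start (4,1)  tX=0.1863 tY=2.3182  stride 1/|dx|=1.0353 1/|dy|=3.8637
    cross x-line → (5,1), t=0.1863
    cross x-line → (6,1), t=1.2216 (wall)
  → r_7 = 1.2216

ranges = [2.6917, 4.4110, 1.5455, 0.4619, 0.4141, 0.8000, 1.2216]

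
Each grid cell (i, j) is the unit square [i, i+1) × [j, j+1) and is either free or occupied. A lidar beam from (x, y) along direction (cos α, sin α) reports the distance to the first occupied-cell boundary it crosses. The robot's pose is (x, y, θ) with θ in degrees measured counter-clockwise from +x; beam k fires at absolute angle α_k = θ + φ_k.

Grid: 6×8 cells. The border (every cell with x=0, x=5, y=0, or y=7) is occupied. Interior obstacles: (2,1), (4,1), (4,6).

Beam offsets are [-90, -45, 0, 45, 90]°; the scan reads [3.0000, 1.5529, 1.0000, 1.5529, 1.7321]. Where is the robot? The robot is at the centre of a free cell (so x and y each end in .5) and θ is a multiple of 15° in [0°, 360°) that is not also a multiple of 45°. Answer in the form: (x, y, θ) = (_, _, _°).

(x, y, θ) = (3.5, 5.5, 30°)

Candidates: 21 free-cell centres × 16 headings = 336 poses. Raycast each; keep the one whose scan matches to 4 dp.
  (4.5, 3.5, 210°): beam 1 = 4.0415 ≠ 3.0000 ✗
  (4.5, 4.5, 285°): beam 1 = 3.6235 ≠ 3.0000 ✗
  (2.5, 2.5, 105°): beam 1 = 2.5882 ≠ 3.0000 ✗
  (3.5, 3.5, 240°): beam 1 = 2.8868 ≠ 3.0000 ✗
  …
  (3.5, 5.5, 30°): r_1=3.0000, r_2=1.5529, r_3=1.0000, r_4=1.5529, r_5=1.7321 — all match ✓
Unique over the lattice → pose = (3.5, 5.5, 30°).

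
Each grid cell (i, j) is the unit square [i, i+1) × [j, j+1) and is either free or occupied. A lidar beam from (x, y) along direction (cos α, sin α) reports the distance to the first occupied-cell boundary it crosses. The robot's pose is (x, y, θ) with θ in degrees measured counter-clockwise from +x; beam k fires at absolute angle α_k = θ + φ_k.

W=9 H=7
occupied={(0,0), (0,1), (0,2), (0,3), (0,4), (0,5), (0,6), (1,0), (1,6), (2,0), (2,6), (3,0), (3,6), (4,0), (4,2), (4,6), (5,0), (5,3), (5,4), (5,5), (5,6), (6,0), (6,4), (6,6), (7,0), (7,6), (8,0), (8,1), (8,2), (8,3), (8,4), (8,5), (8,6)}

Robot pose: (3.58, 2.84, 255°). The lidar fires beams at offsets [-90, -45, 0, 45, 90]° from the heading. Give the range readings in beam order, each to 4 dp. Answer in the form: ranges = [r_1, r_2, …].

ranges = [2.6710, 2.9791, 1.9049, 0.8400, 0.4348]

beam 1: φ=-90°, α=165°
  direction (-0.9659, 0.2588); cell (3,2); t to first gridline: x 0.6005, y 0.6182 (then +1.0353 / +3.8637)
    (2,2) via x @ 0.6005
    (2,3) via y @ 0.6182
    (1,3) via x @ 1.6357
    (0,3) via x @ 2.6710  # hit
  → r_1 = 2.6710
beam 2: φ=-45°, α=210°
  direction (-0.8660, -0.5000); cell (3,2); t to first gridline: x 0.6697, y 1.6800 (then +1.1547 / +2.0000)
    (2,2) via x @ 0.6697
    (2,1) via y @ 1.6800
    (1,1) via x @ 1.8244
    (0,1) via x @ 2.9791  # hit
  → r_2 = 2.9791
beam 3: φ=0°, α=255°
  direction (-0.2588, -0.9659); cell (3,2); t to first gridline: x 2.2409, y 0.8696 (then +3.8637 / +1.0353)
    (3,1) via y @ 0.8696
    (3,0) via y @ 1.9049  # hit
  → r_3 = 1.9049
beam 4: φ=45°, α=300°
  direction (0.5000, -0.8660); cell (3,2); t to first gridline: x 0.8400, y 0.9699 (then +2.0000 / +1.1547)
    (4,2) via x @ 0.8400  # hit
  → r_4 = 0.8400
beam 5: φ=90°, α=345°
  direction (0.9659, -0.2588); cell (3,2); t to first gridline: x 0.4348, y 3.2455 (then +1.0353 / +3.8637)
    (4,2) via x @ 0.4348  # hit
  → r_5 = 0.4348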